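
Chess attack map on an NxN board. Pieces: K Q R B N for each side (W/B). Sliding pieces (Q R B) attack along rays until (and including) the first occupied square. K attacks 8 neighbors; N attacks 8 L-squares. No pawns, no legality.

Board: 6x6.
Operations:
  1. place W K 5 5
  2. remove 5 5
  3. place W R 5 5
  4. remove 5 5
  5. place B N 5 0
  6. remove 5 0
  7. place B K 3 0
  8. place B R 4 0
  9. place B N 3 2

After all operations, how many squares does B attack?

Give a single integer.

Op 1: place WK@(5,5)
Op 2: remove (5,5)
Op 3: place WR@(5,5)
Op 4: remove (5,5)
Op 5: place BN@(5,0)
Op 6: remove (5,0)
Op 7: place BK@(3,0)
Op 8: place BR@(4,0)
Op 9: place BN@(3,2)
Per-piece attacks for B:
  BK@(3,0): attacks (3,1) (4,0) (2,0) (4,1) (2,1)
  BN@(3,2): attacks (4,4) (5,3) (2,4) (1,3) (4,0) (5,1) (2,0) (1,1)
  BR@(4,0): attacks (4,1) (4,2) (4,3) (4,4) (4,5) (5,0) (3,0) [ray(-1,0) blocked at (3,0)]
Union (16 distinct): (1,1) (1,3) (2,0) (2,1) (2,4) (3,0) (3,1) (4,0) (4,1) (4,2) (4,3) (4,4) (4,5) (5,0) (5,1) (5,3)

Answer: 16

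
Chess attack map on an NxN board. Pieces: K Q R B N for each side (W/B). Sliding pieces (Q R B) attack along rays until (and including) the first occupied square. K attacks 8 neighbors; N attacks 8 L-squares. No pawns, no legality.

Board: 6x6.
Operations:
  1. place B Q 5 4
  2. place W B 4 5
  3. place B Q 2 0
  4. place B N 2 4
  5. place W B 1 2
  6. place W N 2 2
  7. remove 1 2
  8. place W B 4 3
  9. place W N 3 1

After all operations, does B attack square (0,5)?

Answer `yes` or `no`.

Op 1: place BQ@(5,4)
Op 2: place WB@(4,5)
Op 3: place BQ@(2,0)
Op 4: place BN@(2,4)
Op 5: place WB@(1,2)
Op 6: place WN@(2,2)
Op 7: remove (1,2)
Op 8: place WB@(4,3)
Op 9: place WN@(3,1)
Per-piece attacks for B:
  BQ@(2,0): attacks (2,1) (2,2) (3,0) (4,0) (5,0) (1,0) (0,0) (3,1) (1,1) (0,2) [ray(0,1) blocked at (2,2); ray(1,1) blocked at (3,1)]
  BN@(2,4): attacks (4,5) (0,5) (3,2) (4,3) (1,2) (0,3)
  BQ@(5,4): attacks (5,5) (5,3) (5,2) (5,1) (5,0) (4,4) (3,4) (2,4) (4,5) (4,3) [ray(-1,0) blocked at (2,4); ray(-1,1) blocked at (4,5); ray(-1,-1) blocked at (4,3)]
B attacks (0,5): yes

Answer: yes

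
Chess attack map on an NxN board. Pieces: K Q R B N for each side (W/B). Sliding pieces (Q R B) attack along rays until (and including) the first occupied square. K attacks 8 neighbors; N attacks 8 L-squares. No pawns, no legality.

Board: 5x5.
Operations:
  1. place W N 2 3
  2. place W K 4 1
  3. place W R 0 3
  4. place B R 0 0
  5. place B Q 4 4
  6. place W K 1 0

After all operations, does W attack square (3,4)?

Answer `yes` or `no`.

Answer: no

Derivation:
Op 1: place WN@(2,3)
Op 2: place WK@(4,1)
Op 3: place WR@(0,3)
Op 4: place BR@(0,0)
Op 5: place BQ@(4,4)
Op 6: place WK@(1,0)
Per-piece attacks for W:
  WR@(0,3): attacks (0,4) (0,2) (0,1) (0,0) (1,3) (2,3) [ray(0,-1) blocked at (0,0); ray(1,0) blocked at (2,3)]
  WK@(1,0): attacks (1,1) (2,0) (0,0) (2,1) (0,1)
  WN@(2,3): attacks (4,4) (0,4) (3,1) (4,2) (1,1) (0,2)
  WK@(4,1): attacks (4,2) (4,0) (3,1) (3,2) (3,0)
W attacks (3,4): no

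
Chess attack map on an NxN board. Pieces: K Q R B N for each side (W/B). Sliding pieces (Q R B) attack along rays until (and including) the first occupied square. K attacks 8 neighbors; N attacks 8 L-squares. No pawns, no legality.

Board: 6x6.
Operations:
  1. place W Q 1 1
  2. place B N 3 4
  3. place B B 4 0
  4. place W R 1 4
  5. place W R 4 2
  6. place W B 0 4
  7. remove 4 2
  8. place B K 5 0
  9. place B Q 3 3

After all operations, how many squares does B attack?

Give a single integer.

Op 1: place WQ@(1,1)
Op 2: place BN@(3,4)
Op 3: place BB@(4,0)
Op 4: place WR@(1,4)
Op 5: place WR@(4,2)
Op 6: place WB@(0,4)
Op 7: remove (4,2)
Op 8: place BK@(5,0)
Op 9: place BQ@(3,3)
Per-piece attacks for B:
  BQ@(3,3): attacks (3,4) (3,2) (3,1) (3,0) (4,3) (5,3) (2,3) (1,3) (0,3) (4,4) (5,5) (4,2) (5,1) (2,4) (1,5) (2,2) (1,1) [ray(0,1) blocked at (3,4); ray(-1,-1) blocked at (1,1)]
  BN@(3,4): attacks (5,5) (1,5) (4,2) (5,3) (2,2) (1,3)
  BB@(4,0): attacks (5,1) (3,1) (2,2) (1,3) (0,4) [ray(-1,1) blocked at (0,4)]
  BK@(5,0): attacks (5,1) (4,0) (4,1)
Union (20 distinct): (0,3) (0,4) (1,1) (1,3) (1,5) (2,2) (2,3) (2,4) (3,0) (3,1) (3,2) (3,4) (4,0) (4,1) (4,2) (4,3) (4,4) (5,1) (5,3) (5,5)

Answer: 20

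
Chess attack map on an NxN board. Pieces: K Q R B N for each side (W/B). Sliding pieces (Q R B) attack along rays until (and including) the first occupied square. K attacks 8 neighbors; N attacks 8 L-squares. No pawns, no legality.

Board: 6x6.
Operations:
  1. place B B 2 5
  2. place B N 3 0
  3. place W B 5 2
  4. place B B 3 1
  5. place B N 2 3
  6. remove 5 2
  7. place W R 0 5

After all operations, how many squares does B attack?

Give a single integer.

Op 1: place BB@(2,5)
Op 2: place BN@(3,0)
Op 3: place WB@(5,2)
Op 4: place BB@(3,1)
Op 5: place BN@(2,3)
Op 6: remove (5,2)
Op 7: place WR@(0,5)
Per-piece attacks for B:
  BN@(2,3): attacks (3,5) (4,4) (1,5) (0,4) (3,1) (4,2) (1,1) (0,2)
  BB@(2,5): attacks (3,4) (4,3) (5,2) (1,4) (0,3)
  BN@(3,0): attacks (4,2) (5,1) (2,2) (1,1)
  BB@(3,1): attacks (4,2) (5,3) (4,0) (2,2) (1,3) (0,4) (2,0)
Union (19 distinct): (0,2) (0,3) (0,4) (1,1) (1,3) (1,4) (1,5) (2,0) (2,2) (3,1) (3,4) (3,5) (4,0) (4,2) (4,3) (4,4) (5,1) (5,2) (5,3)

Answer: 19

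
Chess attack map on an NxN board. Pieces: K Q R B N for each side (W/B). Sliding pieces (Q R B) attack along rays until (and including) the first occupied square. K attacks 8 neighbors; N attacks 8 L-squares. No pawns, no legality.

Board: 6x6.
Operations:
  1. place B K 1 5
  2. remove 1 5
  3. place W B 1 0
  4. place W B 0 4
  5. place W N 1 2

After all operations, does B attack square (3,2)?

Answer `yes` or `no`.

Answer: no

Derivation:
Op 1: place BK@(1,5)
Op 2: remove (1,5)
Op 3: place WB@(1,0)
Op 4: place WB@(0,4)
Op 5: place WN@(1,2)
Per-piece attacks for B:
B attacks (3,2): no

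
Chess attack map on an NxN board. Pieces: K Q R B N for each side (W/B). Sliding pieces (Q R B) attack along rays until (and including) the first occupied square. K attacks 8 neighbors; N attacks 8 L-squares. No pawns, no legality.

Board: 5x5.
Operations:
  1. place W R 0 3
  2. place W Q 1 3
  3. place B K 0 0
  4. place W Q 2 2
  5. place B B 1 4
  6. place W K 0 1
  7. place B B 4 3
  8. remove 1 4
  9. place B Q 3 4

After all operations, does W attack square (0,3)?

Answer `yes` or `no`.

Op 1: place WR@(0,3)
Op 2: place WQ@(1,3)
Op 3: place BK@(0,0)
Op 4: place WQ@(2,2)
Op 5: place BB@(1,4)
Op 6: place WK@(0,1)
Op 7: place BB@(4,3)
Op 8: remove (1,4)
Op 9: place BQ@(3,4)
Per-piece attacks for W:
  WK@(0,1): attacks (0,2) (0,0) (1,1) (1,2) (1,0)
  WR@(0,3): attacks (0,4) (0,2) (0,1) (1,3) [ray(0,-1) blocked at (0,1); ray(1,0) blocked at (1,3)]
  WQ@(1,3): attacks (1,4) (1,2) (1,1) (1,0) (2,3) (3,3) (4,3) (0,3) (2,4) (2,2) (0,4) (0,2) [ray(1,0) blocked at (4,3); ray(-1,0) blocked at (0,3); ray(1,-1) blocked at (2,2)]
  WQ@(2,2): attacks (2,3) (2,4) (2,1) (2,0) (3,2) (4,2) (1,2) (0,2) (3,3) (4,4) (3,1) (4,0) (1,3) (1,1) (0,0) [ray(-1,1) blocked at (1,3); ray(-1,-1) blocked at (0,0)]
W attacks (0,3): yes

Answer: yes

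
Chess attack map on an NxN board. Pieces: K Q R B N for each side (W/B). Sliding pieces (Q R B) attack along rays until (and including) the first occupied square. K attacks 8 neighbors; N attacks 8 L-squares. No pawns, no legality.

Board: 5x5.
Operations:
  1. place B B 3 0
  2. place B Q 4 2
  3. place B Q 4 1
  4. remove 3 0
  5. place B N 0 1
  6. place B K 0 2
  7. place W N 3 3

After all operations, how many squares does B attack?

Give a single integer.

Op 1: place BB@(3,0)
Op 2: place BQ@(4,2)
Op 3: place BQ@(4,1)
Op 4: remove (3,0)
Op 5: place BN@(0,1)
Op 6: place BK@(0,2)
Op 7: place WN@(3,3)
Per-piece attacks for B:
  BN@(0,1): attacks (1,3) (2,2) (2,0)
  BK@(0,2): attacks (0,3) (0,1) (1,2) (1,3) (1,1)
  BQ@(4,1): attacks (4,2) (4,0) (3,1) (2,1) (1,1) (0,1) (3,2) (2,3) (1,4) (3,0) [ray(0,1) blocked at (4,2); ray(-1,0) blocked at (0,1)]
  BQ@(4,2): attacks (4,3) (4,4) (4,1) (3,2) (2,2) (1,2) (0,2) (3,3) (3,1) (2,0) [ray(0,-1) blocked at (4,1); ray(-1,0) blocked at (0,2); ray(-1,1) blocked at (3,3)]
Union (20 distinct): (0,1) (0,2) (0,3) (1,1) (1,2) (1,3) (1,4) (2,0) (2,1) (2,2) (2,3) (3,0) (3,1) (3,2) (3,3) (4,0) (4,1) (4,2) (4,3) (4,4)

Answer: 20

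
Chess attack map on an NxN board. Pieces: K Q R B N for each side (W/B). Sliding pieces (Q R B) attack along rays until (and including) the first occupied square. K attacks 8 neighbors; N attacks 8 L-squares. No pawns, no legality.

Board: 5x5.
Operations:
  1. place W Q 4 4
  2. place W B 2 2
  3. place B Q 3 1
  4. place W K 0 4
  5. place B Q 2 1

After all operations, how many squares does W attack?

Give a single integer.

Answer: 16

Derivation:
Op 1: place WQ@(4,4)
Op 2: place WB@(2,2)
Op 3: place BQ@(3,1)
Op 4: place WK@(0,4)
Op 5: place BQ@(2,1)
Per-piece attacks for W:
  WK@(0,4): attacks (0,3) (1,4) (1,3)
  WB@(2,2): attacks (3,3) (4,4) (3,1) (1,3) (0,4) (1,1) (0,0) [ray(1,1) blocked at (4,4); ray(1,-1) blocked at (3,1); ray(-1,1) blocked at (0,4)]
  WQ@(4,4): attacks (4,3) (4,2) (4,1) (4,0) (3,4) (2,4) (1,4) (0,4) (3,3) (2,2) [ray(-1,0) blocked at (0,4); ray(-1,-1) blocked at (2,2)]
Union (16 distinct): (0,0) (0,3) (0,4) (1,1) (1,3) (1,4) (2,2) (2,4) (3,1) (3,3) (3,4) (4,0) (4,1) (4,2) (4,3) (4,4)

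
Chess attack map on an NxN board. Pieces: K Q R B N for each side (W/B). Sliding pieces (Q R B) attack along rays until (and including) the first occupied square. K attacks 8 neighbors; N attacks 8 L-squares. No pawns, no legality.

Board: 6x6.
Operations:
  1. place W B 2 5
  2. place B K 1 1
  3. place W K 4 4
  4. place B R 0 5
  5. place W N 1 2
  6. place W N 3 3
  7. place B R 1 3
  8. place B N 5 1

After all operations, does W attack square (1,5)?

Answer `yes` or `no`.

Op 1: place WB@(2,5)
Op 2: place BK@(1,1)
Op 3: place WK@(4,4)
Op 4: place BR@(0,5)
Op 5: place WN@(1,2)
Op 6: place WN@(3,3)
Op 7: place BR@(1,3)
Op 8: place BN@(5,1)
Per-piece attacks for W:
  WN@(1,2): attacks (2,4) (3,3) (0,4) (2,0) (3,1) (0,0)
  WB@(2,5): attacks (3,4) (4,3) (5,2) (1,4) (0,3)
  WN@(3,3): attacks (4,5) (5,4) (2,5) (1,4) (4,1) (5,2) (2,1) (1,2)
  WK@(4,4): attacks (4,5) (4,3) (5,4) (3,4) (5,5) (5,3) (3,5) (3,3)
W attacks (1,5): no

Answer: no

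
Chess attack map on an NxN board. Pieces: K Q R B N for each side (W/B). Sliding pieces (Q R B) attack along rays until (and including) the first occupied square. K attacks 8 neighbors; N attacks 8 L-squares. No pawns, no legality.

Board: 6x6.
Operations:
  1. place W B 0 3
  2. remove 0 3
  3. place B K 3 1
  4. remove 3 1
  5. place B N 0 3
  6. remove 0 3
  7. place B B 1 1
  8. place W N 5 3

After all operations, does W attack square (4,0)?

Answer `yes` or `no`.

Answer: no

Derivation:
Op 1: place WB@(0,3)
Op 2: remove (0,3)
Op 3: place BK@(3,1)
Op 4: remove (3,1)
Op 5: place BN@(0,3)
Op 6: remove (0,3)
Op 7: place BB@(1,1)
Op 8: place WN@(5,3)
Per-piece attacks for W:
  WN@(5,3): attacks (4,5) (3,4) (4,1) (3,2)
W attacks (4,0): no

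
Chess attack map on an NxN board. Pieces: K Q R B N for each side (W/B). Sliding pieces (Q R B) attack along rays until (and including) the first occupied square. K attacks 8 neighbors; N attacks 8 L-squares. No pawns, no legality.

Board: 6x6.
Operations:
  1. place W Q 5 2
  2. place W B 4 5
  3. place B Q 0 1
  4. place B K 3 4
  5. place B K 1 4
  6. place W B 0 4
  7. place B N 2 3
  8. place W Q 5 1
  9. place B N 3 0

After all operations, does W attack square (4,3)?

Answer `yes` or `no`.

Op 1: place WQ@(5,2)
Op 2: place WB@(4,5)
Op 3: place BQ@(0,1)
Op 4: place BK@(3,4)
Op 5: place BK@(1,4)
Op 6: place WB@(0,4)
Op 7: place BN@(2,3)
Op 8: place WQ@(5,1)
Op 9: place BN@(3,0)
Per-piece attacks for W:
  WB@(0,4): attacks (1,5) (1,3) (2,2) (3,1) (4,0)
  WB@(4,5): attacks (5,4) (3,4) [ray(-1,-1) blocked at (3,4)]
  WQ@(5,1): attacks (5,2) (5,0) (4,1) (3,1) (2,1) (1,1) (0,1) (4,2) (3,3) (2,4) (1,5) (4,0) [ray(0,1) blocked at (5,2); ray(-1,0) blocked at (0,1)]
  WQ@(5,2): attacks (5,3) (5,4) (5,5) (5,1) (4,2) (3,2) (2,2) (1,2) (0,2) (4,3) (3,4) (4,1) (3,0) [ray(0,-1) blocked at (5,1); ray(-1,1) blocked at (3,4); ray(-1,-1) blocked at (3,0)]
W attacks (4,3): yes

Answer: yes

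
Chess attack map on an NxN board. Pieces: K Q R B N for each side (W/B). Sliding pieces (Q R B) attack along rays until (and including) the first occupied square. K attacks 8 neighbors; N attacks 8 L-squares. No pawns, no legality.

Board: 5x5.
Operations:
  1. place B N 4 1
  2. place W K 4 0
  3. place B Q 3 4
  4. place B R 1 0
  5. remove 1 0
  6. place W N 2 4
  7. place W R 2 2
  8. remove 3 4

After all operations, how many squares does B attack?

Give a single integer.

Op 1: place BN@(4,1)
Op 2: place WK@(4,0)
Op 3: place BQ@(3,4)
Op 4: place BR@(1,0)
Op 5: remove (1,0)
Op 6: place WN@(2,4)
Op 7: place WR@(2,2)
Op 8: remove (3,4)
Per-piece attacks for B:
  BN@(4,1): attacks (3,3) (2,2) (2,0)
Union (3 distinct): (2,0) (2,2) (3,3)

Answer: 3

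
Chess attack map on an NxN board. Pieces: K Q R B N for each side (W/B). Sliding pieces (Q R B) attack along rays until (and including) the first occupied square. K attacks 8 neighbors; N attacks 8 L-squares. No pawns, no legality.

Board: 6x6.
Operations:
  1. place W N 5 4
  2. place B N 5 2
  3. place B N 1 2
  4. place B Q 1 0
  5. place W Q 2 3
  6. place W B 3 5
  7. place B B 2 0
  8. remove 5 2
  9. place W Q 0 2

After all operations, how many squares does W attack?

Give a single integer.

Op 1: place WN@(5,4)
Op 2: place BN@(5,2)
Op 3: place BN@(1,2)
Op 4: place BQ@(1,0)
Op 5: place WQ@(2,3)
Op 6: place WB@(3,5)
Op 7: place BB@(2,0)
Op 8: remove (5,2)
Op 9: place WQ@(0,2)
Per-piece attacks for W:
  WQ@(0,2): attacks (0,3) (0,4) (0,5) (0,1) (0,0) (1,2) (1,3) (2,4) (3,5) (1,1) (2,0) [ray(1,0) blocked at (1,2); ray(1,1) blocked at (3,5); ray(1,-1) blocked at (2,0)]
  WQ@(2,3): attacks (2,4) (2,5) (2,2) (2,1) (2,0) (3,3) (4,3) (5,3) (1,3) (0,3) (3,4) (4,5) (3,2) (4,1) (5,0) (1,4) (0,5) (1,2) [ray(0,-1) blocked at (2,0); ray(-1,-1) blocked at (1,2)]
  WB@(3,5): attacks (4,4) (5,3) (2,4) (1,3) (0,2) [ray(-1,-1) blocked at (0,2)]
  WN@(5,4): attacks (3,5) (4,2) (3,3)
Union (26 distinct): (0,0) (0,1) (0,2) (0,3) (0,4) (0,5) (1,1) (1,2) (1,3) (1,4) (2,0) (2,1) (2,2) (2,4) (2,5) (3,2) (3,3) (3,4) (3,5) (4,1) (4,2) (4,3) (4,4) (4,5) (5,0) (5,3)

Answer: 26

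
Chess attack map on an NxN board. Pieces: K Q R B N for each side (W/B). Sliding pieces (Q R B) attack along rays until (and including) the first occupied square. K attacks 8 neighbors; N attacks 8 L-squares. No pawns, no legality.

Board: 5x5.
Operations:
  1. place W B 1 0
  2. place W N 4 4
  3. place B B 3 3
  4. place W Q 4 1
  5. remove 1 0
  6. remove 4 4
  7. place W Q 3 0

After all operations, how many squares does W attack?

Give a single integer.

Answer: 19

Derivation:
Op 1: place WB@(1,0)
Op 2: place WN@(4,4)
Op 3: place BB@(3,3)
Op 4: place WQ@(4,1)
Op 5: remove (1,0)
Op 6: remove (4,4)
Op 7: place WQ@(3,0)
Per-piece attacks for W:
  WQ@(3,0): attacks (3,1) (3,2) (3,3) (4,0) (2,0) (1,0) (0,0) (4,1) (2,1) (1,2) (0,3) [ray(0,1) blocked at (3,3); ray(1,1) blocked at (4,1)]
  WQ@(4,1): attacks (4,2) (4,3) (4,4) (4,0) (3,1) (2,1) (1,1) (0,1) (3,2) (2,3) (1,4) (3,0) [ray(-1,-1) blocked at (3,0)]
Union (19 distinct): (0,0) (0,1) (0,3) (1,0) (1,1) (1,2) (1,4) (2,0) (2,1) (2,3) (3,0) (3,1) (3,2) (3,3) (4,0) (4,1) (4,2) (4,3) (4,4)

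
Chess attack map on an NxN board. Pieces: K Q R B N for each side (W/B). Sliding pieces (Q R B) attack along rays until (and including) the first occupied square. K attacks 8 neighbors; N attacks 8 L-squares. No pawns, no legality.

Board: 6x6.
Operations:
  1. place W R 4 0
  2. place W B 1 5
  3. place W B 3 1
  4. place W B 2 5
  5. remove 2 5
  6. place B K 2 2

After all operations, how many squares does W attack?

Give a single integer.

Op 1: place WR@(4,0)
Op 2: place WB@(1,5)
Op 3: place WB@(3,1)
Op 4: place WB@(2,5)
Op 5: remove (2,5)
Op 6: place BK@(2,2)
Per-piece attacks for W:
  WB@(1,5): attacks (2,4) (3,3) (4,2) (5,1) (0,4)
  WB@(3,1): attacks (4,2) (5,3) (4,0) (2,2) (2,0) [ray(1,-1) blocked at (4,0); ray(-1,1) blocked at (2,2)]
  WR@(4,0): attacks (4,1) (4,2) (4,3) (4,4) (4,5) (5,0) (3,0) (2,0) (1,0) (0,0)
Union (17 distinct): (0,0) (0,4) (1,0) (2,0) (2,2) (2,4) (3,0) (3,3) (4,0) (4,1) (4,2) (4,3) (4,4) (4,5) (5,0) (5,1) (5,3)

Answer: 17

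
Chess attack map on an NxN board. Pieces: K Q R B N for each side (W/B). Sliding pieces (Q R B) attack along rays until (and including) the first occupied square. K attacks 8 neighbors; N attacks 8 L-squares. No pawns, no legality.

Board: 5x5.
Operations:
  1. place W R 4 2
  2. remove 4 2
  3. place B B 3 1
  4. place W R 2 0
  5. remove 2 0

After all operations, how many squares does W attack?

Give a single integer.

Answer: 0

Derivation:
Op 1: place WR@(4,2)
Op 2: remove (4,2)
Op 3: place BB@(3,1)
Op 4: place WR@(2,0)
Op 5: remove (2,0)
Per-piece attacks for W:
Union (0 distinct): (none)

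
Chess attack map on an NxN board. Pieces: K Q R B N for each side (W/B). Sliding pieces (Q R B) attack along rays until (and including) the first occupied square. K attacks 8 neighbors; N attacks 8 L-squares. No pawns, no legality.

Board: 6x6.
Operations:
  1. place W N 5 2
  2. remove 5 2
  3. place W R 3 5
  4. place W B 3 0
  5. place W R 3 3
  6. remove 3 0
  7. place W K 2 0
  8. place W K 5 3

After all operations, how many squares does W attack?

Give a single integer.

Op 1: place WN@(5,2)
Op 2: remove (5,2)
Op 3: place WR@(3,5)
Op 4: place WB@(3,0)
Op 5: place WR@(3,3)
Op 6: remove (3,0)
Op 7: place WK@(2,0)
Op 8: place WK@(5,3)
Per-piece attacks for W:
  WK@(2,0): attacks (2,1) (3,0) (1,0) (3,1) (1,1)
  WR@(3,3): attacks (3,4) (3,5) (3,2) (3,1) (3,0) (4,3) (5,3) (2,3) (1,3) (0,3) [ray(0,1) blocked at (3,5); ray(1,0) blocked at (5,3)]
  WR@(3,5): attacks (3,4) (3,3) (4,5) (5,5) (2,5) (1,5) (0,5) [ray(0,-1) blocked at (3,3)]
  WK@(5,3): attacks (5,4) (5,2) (4,3) (4,4) (4,2)
Union (23 distinct): (0,3) (0,5) (1,0) (1,1) (1,3) (1,5) (2,1) (2,3) (2,5) (3,0) (3,1) (3,2) (3,3) (3,4) (3,5) (4,2) (4,3) (4,4) (4,5) (5,2) (5,3) (5,4) (5,5)

Answer: 23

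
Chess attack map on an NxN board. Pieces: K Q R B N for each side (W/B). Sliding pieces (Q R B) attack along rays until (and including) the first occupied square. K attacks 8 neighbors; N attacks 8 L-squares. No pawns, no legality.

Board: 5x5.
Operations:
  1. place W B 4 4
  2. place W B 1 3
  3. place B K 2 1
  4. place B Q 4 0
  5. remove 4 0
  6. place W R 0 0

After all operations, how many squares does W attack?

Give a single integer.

Answer: 14

Derivation:
Op 1: place WB@(4,4)
Op 2: place WB@(1,3)
Op 3: place BK@(2,1)
Op 4: place BQ@(4,0)
Op 5: remove (4,0)
Op 6: place WR@(0,0)
Per-piece attacks for W:
  WR@(0,0): attacks (0,1) (0,2) (0,3) (0,4) (1,0) (2,0) (3,0) (4,0)
  WB@(1,3): attacks (2,4) (2,2) (3,1) (4,0) (0,4) (0,2)
  WB@(4,4): attacks (3,3) (2,2) (1,1) (0,0) [ray(-1,-1) blocked at (0,0)]
Union (14 distinct): (0,0) (0,1) (0,2) (0,3) (0,4) (1,0) (1,1) (2,0) (2,2) (2,4) (3,0) (3,1) (3,3) (4,0)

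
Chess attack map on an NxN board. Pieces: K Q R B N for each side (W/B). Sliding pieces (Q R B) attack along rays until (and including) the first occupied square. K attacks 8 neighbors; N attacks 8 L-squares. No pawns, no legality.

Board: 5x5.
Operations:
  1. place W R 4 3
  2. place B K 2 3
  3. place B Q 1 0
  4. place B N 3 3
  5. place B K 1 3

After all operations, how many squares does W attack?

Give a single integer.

Answer: 5

Derivation:
Op 1: place WR@(4,3)
Op 2: place BK@(2,3)
Op 3: place BQ@(1,0)
Op 4: place BN@(3,3)
Op 5: place BK@(1,3)
Per-piece attacks for W:
  WR@(4,3): attacks (4,4) (4,2) (4,1) (4,0) (3,3) [ray(-1,0) blocked at (3,3)]
Union (5 distinct): (3,3) (4,0) (4,1) (4,2) (4,4)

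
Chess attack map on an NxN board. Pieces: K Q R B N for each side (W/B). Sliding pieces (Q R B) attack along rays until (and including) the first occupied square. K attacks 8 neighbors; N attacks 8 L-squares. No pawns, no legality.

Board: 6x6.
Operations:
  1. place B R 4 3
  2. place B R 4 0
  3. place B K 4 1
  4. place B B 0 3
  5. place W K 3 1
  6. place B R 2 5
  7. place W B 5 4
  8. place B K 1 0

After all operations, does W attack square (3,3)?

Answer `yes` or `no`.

Op 1: place BR@(4,3)
Op 2: place BR@(4,0)
Op 3: place BK@(4,1)
Op 4: place BB@(0,3)
Op 5: place WK@(3,1)
Op 6: place BR@(2,5)
Op 7: place WB@(5,4)
Op 8: place BK@(1,0)
Per-piece attacks for W:
  WK@(3,1): attacks (3,2) (3,0) (4,1) (2,1) (4,2) (4,0) (2,2) (2,0)
  WB@(5,4): attacks (4,5) (4,3) [ray(-1,-1) blocked at (4,3)]
W attacks (3,3): no

Answer: no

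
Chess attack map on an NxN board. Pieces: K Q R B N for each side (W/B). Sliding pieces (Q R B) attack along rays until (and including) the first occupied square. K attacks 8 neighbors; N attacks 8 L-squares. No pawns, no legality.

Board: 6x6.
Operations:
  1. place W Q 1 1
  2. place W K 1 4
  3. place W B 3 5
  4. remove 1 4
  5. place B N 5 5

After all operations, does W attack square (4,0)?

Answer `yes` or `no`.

Answer: no

Derivation:
Op 1: place WQ@(1,1)
Op 2: place WK@(1,4)
Op 3: place WB@(3,5)
Op 4: remove (1,4)
Op 5: place BN@(5,5)
Per-piece attacks for W:
  WQ@(1,1): attacks (1,2) (1,3) (1,4) (1,5) (1,0) (2,1) (3,1) (4,1) (5,1) (0,1) (2,2) (3,3) (4,4) (5,5) (2,0) (0,2) (0,0) [ray(1,1) blocked at (5,5)]
  WB@(3,5): attacks (4,4) (5,3) (2,4) (1,3) (0,2)
W attacks (4,0): no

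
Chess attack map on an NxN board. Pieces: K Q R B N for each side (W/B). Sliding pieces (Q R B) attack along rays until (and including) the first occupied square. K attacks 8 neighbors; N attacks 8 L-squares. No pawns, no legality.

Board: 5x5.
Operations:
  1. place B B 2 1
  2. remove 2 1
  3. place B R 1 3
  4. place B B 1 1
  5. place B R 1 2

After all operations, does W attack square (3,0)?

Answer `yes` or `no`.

Op 1: place BB@(2,1)
Op 2: remove (2,1)
Op 3: place BR@(1,3)
Op 4: place BB@(1,1)
Op 5: place BR@(1,2)
Per-piece attacks for W:
W attacks (3,0): no

Answer: no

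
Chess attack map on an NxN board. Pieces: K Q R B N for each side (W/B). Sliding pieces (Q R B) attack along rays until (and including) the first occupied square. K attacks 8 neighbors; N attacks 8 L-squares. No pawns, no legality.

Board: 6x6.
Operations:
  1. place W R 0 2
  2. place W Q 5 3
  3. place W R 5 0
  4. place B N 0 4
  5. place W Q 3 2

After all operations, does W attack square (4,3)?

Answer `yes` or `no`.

Op 1: place WR@(0,2)
Op 2: place WQ@(5,3)
Op 3: place WR@(5,0)
Op 4: place BN@(0,4)
Op 5: place WQ@(3,2)
Per-piece attacks for W:
  WR@(0,2): attacks (0,3) (0,4) (0,1) (0,0) (1,2) (2,2) (3,2) [ray(0,1) blocked at (0,4); ray(1,0) blocked at (3,2)]
  WQ@(3,2): attacks (3,3) (3,4) (3,5) (3,1) (3,0) (4,2) (5,2) (2,2) (1,2) (0,2) (4,3) (5,4) (4,1) (5,0) (2,3) (1,4) (0,5) (2,1) (1,0) [ray(-1,0) blocked at (0,2); ray(1,-1) blocked at (5,0)]
  WR@(5,0): attacks (5,1) (5,2) (5,3) (4,0) (3,0) (2,0) (1,0) (0,0) [ray(0,1) blocked at (5,3)]
  WQ@(5,3): attacks (5,4) (5,5) (5,2) (5,1) (5,0) (4,3) (3,3) (2,3) (1,3) (0,3) (4,4) (3,5) (4,2) (3,1) (2,0) [ray(0,-1) blocked at (5,0)]
W attacks (4,3): yes

Answer: yes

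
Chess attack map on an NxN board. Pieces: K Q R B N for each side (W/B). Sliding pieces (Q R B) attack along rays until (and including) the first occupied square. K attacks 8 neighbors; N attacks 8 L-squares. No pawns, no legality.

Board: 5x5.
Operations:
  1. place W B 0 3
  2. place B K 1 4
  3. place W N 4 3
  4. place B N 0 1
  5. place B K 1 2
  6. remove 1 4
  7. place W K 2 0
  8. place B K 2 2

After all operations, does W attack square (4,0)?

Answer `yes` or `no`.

Answer: no

Derivation:
Op 1: place WB@(0,3)
Op 2: place BK@(1,4)
Op 3: place WN@(4,3)
Op 4: place BN@(0,1)
Op 5: place BK@(1,2)
Op 6: remove (1,4)
Op 7: place WK@(2,0)
Op 8: place BK@(2,2)
Per-piece attacks for W:
  WB@(0,3): attacks (1,4) (1,2) [ray(1,-1) blocked at (1,2)]
  WK@(2,0): attacks (2,1) (3,0) (1,0) (3,1) (1,1)
  WN@(4,3): attacks (2,4) (3,1) (2,2)
W attacks (4,0): no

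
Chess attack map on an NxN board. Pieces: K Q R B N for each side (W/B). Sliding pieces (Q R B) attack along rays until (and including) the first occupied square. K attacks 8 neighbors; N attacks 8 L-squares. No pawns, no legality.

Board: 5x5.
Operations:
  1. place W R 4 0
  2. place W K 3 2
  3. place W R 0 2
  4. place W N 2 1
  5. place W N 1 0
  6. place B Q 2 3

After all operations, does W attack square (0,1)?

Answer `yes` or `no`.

Op 1: place WR@(4,0)
Op 2: place WK@(3,2)
Op 3: place WR@(0,2)
Op 4: place WN@(2,1)
Op 5: place WN@(1,0)
Op 6: place BQ@(2,3)
Per-piece attacks for W:
  WR@(0,2): attacks (0,3) (0,4) (0,1) (0,0) (1,2) (2,2) (3,2) [ray(1,0) blocked at (3,2)]
  WN@(1,0): attacks (2,2) (3,1) (0,2)
  WN@(2,1): attacks (3,3) (4,2) (1,3) (0,2) (4,0) (0,0)
  WK@(3,2): attacks (3,3) (3,1) (4,2) (2,2) (4,3) (4,1) (2,3) (2,1)
  WR@(4,0): attacks (4,1) (4,2) (4,3) (4,4) (3,0) (2,0) (1,0) [ray(-1,0) blocked at (1,0)]
W attacks (0,1): yes

Answer: yes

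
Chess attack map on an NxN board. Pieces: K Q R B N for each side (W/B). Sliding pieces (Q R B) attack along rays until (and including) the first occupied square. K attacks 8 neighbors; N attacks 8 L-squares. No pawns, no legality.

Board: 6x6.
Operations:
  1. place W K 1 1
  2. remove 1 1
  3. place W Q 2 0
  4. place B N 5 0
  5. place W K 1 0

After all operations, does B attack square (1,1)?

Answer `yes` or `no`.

Answer: no

Derivation:
Op 1: place WK@(1,1)
Op 2: remove (1,1)
Op 3: place WQ@(2,0)
Op 4: place BN@(5,0)
Op 5: place WK@(1,0)
Per-piece attacks for B:
  BN@(5,0): attacks (4,2) (3,1)
B attacks (1,1): no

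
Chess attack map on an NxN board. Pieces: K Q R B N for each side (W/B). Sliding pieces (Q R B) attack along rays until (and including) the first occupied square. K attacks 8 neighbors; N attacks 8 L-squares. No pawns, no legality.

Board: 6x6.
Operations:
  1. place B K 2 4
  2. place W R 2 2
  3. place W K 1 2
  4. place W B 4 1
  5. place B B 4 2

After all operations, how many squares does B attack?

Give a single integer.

Op 1: place BK@(2,4)
Op 2: place WR@(2,2)
Op 3: place WK@(1,2)
Op 4: place WB@(4,1)
Op 5: place BB@(4,2)
Per-piece attacks for B:
  BK@(2,4): attacks (2,5) (2,3) (3,4) (1,4) (3,5) (3,3) (1,5) (1,3)
  BB@(4,2): attacks (5,3) (5,1) (3,3) (2,4) (3,1) (2,0) [ray(-1,1) blocked at (2,4)]
Union (13 distinct): (1,3) (1,4) (1,5) (2,0) (2,3) (2,4) (2,5) (3,1) (3,3) (3,4) (3,5) (5,1) (5,3)

Answer: 13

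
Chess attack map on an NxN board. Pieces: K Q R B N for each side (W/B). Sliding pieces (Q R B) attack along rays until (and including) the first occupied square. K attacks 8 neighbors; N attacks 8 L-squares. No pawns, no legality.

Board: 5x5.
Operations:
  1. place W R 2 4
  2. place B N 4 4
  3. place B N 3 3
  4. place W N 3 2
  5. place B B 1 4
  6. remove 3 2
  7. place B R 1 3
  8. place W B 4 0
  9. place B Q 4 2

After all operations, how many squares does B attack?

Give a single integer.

Answer: 17

Derivation:
Op 1: place WR@(2,4)
Op 2: place BN@(4,4)
Op 3: place BN@(3,3)
Op 4: place WN@(3,2)
Op 5: place BB@(1,4)
Op 6: remove (3,2)
Op 7: place BR@(1,3)
Op 8: place WB@(4,0)
Op 9: place BQ@(4,2)
Per-piece attacks for B:
  BR@(1,3): attacks (1,4) (1,2) (1,1) (1,0) (2,3) (3,3) (0,3) [ray(0,1) blocked at (1,4); ray(1,0) blocked at (3,3)]
  BB@(1,4): attacks (2,3) (3,2) (4,1) (0,3)
  BN@(3,3): attacks (1,4) (4,1) (2,1) (1,2)
  BQ@(4,2): attacks (4,3) (4,4) (4,1) (4,0) (3,2) (2,2) (1,2) (0,2) (3,3) (3,1) (2,0) [ray(0,1) blocked at (4,4); ray(0,-1) blocked at (4,0); ray(-1,1) blocked at (3,3)]
  BN@(4,4): attacks (3,2) (2,3)
Union (17 distinct): (0,2) (0,3) (1,0) (1,1) (1,2) (1,4) (2,0) (2,1) (2,2) (2,3) (3,1) (3,2) (3,3) (4,0) (4,1) (4,3) (4,4)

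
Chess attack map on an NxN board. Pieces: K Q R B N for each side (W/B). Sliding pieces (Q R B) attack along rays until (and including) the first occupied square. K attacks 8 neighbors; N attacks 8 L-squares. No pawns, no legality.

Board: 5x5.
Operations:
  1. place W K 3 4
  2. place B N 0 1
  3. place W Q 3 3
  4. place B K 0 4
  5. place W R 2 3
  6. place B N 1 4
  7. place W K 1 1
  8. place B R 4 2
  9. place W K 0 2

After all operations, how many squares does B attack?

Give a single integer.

Answer: 13

Derivation:
Op 1: place WK@(3,4)
Op 2: place BN@(0,1)
Op 3: place WQ@(3,3)
Op 4: place BK@(0,4)
Op 5: place WR@(2,3)
Op 6: place BN@(1,4)
Op 7: place WK@(1,1)
Op 8: place BR@(4,2)
Op 9: place WK@(0,2)
Per-piece attacks for B:
  BN@(0,1): attacks (1,3) (2,2) (2,0)
  BK@(0,4): attacks (0,3) (1,4) (1,3)
  BN@(1,4): attacks (2,2) (3,3) (0,2)
  BR@(4,2): attacks (4,3) (4,4) (4,1) (4,0) (3,2) (2,2) (1,2) (0,2) [ray(-1,0) blocked at (0,2)]
Union (13 distinct): (0,2) (0,3) (1,2) (1,3) (1,4) (2,0) (2,2) (3,2) (3,3) (4,0) (4,1) (4,3) (4,4)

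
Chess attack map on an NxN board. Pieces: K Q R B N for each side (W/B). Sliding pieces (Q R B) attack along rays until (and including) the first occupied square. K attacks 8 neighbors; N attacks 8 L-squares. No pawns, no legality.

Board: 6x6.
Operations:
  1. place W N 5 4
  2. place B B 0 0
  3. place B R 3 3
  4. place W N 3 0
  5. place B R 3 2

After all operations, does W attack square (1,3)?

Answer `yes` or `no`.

Op 1: place WN@(5,4)
Op 2: place BB@(0,0)
Op 3: place BR@(3,3)
Op 4: place WN@(3,0)
Op 5: place BR@(3,2)
Per-piece attacks for W:
  WN@(3,0): attacks (4,2) (5,1) (2,2) (1,1)
  WN@(5,4): attacks (3,5) (4,2) (3,3)
W attacks (1,3): no

Answer: no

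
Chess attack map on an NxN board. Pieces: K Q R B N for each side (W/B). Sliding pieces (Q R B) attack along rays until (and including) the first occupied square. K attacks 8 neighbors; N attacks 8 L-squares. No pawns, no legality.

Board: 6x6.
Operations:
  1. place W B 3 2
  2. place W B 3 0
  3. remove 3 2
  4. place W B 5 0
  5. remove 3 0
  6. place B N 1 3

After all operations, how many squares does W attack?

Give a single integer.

Answer: 5

Derivation:
Op 1: place WB@(3,2)
Op 2: place WB@(3,0)
Op 3: remove (3,2)
Op 4: place WB@(5,0)
Op 5: remove (3,0)
Op 6: place BN@(1,3)
Per-piece attacks for W:
  WB@(5,0): attacks (4,1) (3,2) (2,3) (1,4) (0,5)
Union (5 distinct): (0,5) (1,4) (2,3) (3,2) (4,1)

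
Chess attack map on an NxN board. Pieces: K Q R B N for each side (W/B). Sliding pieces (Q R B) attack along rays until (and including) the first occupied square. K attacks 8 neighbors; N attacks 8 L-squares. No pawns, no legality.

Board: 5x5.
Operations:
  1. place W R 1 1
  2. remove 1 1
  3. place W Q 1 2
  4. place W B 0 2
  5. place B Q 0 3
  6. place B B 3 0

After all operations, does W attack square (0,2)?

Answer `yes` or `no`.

Answer: yes

Derivation:
Op 1: place WR@(1,1)
Op 2: remove (1,1)
Op 3: place WQ@(1,2)
Op 4: place WB@(0,2)
Op 5: place BQ@(0,3)
Op 6: place BB@(3,0)
Per-piece attacks for W:
  WB@(0,2): attacks (1,3) (2,4) (1,1) (2,0)
  WQ@(1,2): attacks (1,3) (1,4) (1,1) (1,0) (2,2) (3,2) (4,2) (0,2) (2,3) (3,4) (2,1) (3,0) (0,3) (0,1) [ray(-1,0) blocked at (0,2); ray(1,-1) blocked at (3,0); ray(-1,1) blocked at (0,3)]
W attacks (0,2): yes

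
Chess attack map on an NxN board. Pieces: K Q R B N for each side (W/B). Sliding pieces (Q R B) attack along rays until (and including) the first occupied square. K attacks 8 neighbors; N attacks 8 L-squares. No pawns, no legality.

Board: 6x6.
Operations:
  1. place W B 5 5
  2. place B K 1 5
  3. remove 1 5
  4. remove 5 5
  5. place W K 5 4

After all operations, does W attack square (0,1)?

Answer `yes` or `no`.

Op 1: place WB@(5,5)
Op 2: place BK@(1,5)
Op 3: remove (1,5)
Op 4: remove (5,5)
Op 5: place WK@(5,4)
Per-piece attacks for W:
  WK@(5,4): attacks (5,5) (5,3) (4,4) (4,5) (4,3)
W attacks (0,1): no

Answer: no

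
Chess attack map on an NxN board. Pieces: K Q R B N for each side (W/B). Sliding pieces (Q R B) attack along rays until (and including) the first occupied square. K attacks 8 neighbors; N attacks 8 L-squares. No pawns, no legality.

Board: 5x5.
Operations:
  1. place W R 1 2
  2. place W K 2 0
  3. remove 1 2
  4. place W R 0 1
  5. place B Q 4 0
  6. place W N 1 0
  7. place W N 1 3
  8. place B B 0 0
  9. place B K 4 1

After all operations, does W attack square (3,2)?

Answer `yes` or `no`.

Op 1: place WR@(1,2)
Op 2: place WK@(2,0)
Op 3: remove (1,2)
Op 4: place WR@(0,1)
Op 5: place BQ@(4,0)
Op 6: place WN@(1,0)
Op 7: place WN@(1,3)
Op 8: place BB@(0,0)
Op 9: place BK@(4,1)
Per-piece attacks for W:
  WR@(0,1): attacks (0,2) (0,3) (0,4) (0,0) (1,1) (2,1) (3,1) (4,1) [ray(0,-1) blocked at (0,0); ray(1,0) blocked at (4,1)]
  WN@(1,0): attacks (2,2) (3,1) (0,2)
  WN@(1,3): attacks (3,4) (2,1) (3,2) (0,1)
  WK@(2,0): attacks (2,1) (3,0) (1,0) (3,1) (1,1)
W attacks (3,2): yes

Answer: yes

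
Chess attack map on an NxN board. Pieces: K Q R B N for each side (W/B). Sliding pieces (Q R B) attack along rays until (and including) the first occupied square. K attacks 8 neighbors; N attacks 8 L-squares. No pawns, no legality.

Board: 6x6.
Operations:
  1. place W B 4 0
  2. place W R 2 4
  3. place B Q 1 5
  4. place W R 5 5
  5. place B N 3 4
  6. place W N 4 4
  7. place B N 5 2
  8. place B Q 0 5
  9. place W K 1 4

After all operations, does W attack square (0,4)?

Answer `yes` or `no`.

Op 1: place WB@(4,0)
Op 2: place WR@(2,4)
Op 3: place BQ@(1,5)
Op 4: place WR@(5,5)
Op 5: place BN@(3,4)
Op 6: place WN@(4,4)
Op 7: place BN@(5,2)
Op 8: place BQ@(0,5)
Op 9: place WK@(1,4)
Per-piece attacks for W:
  WK@(1,4): attacks (1,5) (1,3) (2,4) (0,4) (2,5) (2,3) (0,5) (0,3)
  WR@(2,4): attacks (2,5) (2,3) (2,2) (2,1) (2,0) (3,4) (1,4) [ray(1,0) blocked at (3,4); ray(-1,0) blocked at (1,4)]
  WB@(4,0): attacks (5,1) (3,1) (2,2) (1,3) (0,4)
  WN@(4,4): attacks (2,5) (5,2) (3,2) (2,3)
  WR@(5,5): attacks (5,4) (5,3) (5,2) (4,5) (3,5) (2,5) (1,5) [ray(0,-1) blocked at (5,2); ray(-1,0) blocked at (1,5)]
W attacks (0,4): yes

Answer: yes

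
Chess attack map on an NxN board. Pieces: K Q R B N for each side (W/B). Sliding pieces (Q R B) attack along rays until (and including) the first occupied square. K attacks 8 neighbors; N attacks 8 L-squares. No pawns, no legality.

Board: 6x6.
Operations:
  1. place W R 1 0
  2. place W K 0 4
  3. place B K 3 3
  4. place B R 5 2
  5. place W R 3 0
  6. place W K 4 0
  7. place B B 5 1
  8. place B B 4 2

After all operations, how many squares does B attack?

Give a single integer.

Answer: 16

Derivation:
Op 1: place WR@(1,0)
Op 2: place WK@(0,4)
Op 3: place BK@(3,3)
Op 4: place BR@(5,2)
Op 5: place WR@(3,0)
Op 6: place WK@(4,0)
Op 7: place BB@(5,1)
Op 8: place BB@(4,2)
Per-piece attacks for B:
  BK@(3,3): attacks (3,4) (3,2) (4,3) (2,3) (4,4) (4,2) (2,4) (2,2)
  BB@(4,2): attacks (5,3) (5,1) (3,3) (3,1) (2,0) [ray(1,-1) blocked at (5,1); ray(-1,1) blocked at (3,3)]
  BB@(5,1): attacks (4,2) (4,0) [ray(-1,1) blocked at (4,2); ray(-1,-1) blocked at (4,0)]
  BR@(5,2): attacks (5,3) (5,4) (5,5) (5,1) (4,2) [ray(0,-1) blocked at (5,1); ray(-1,0) blocked at (4,2)]
Union (16 distinct): (2,0) (2,2) (2,3) (2,4) (3,1) (3,2) (3,3) (3,4) (4,0) (4,2) (4,3) (4,4) (5,1) (5,3) (5,4) (5,5)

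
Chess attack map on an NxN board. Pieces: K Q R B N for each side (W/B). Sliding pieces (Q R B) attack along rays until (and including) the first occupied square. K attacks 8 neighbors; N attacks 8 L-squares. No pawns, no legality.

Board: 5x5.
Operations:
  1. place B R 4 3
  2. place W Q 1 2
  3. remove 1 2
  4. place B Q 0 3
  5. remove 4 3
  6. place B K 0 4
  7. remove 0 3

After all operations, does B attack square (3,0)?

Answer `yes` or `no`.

Answer: no

Derivation:
Op 1: place BR@(4,3)
Op 2: place WQ@(1,2)
Op 3: remove (1,2)
Op 4: place BQ@(0,3)
Op 5: remove (4,3)
Op 6: place BK@(0,4)
Op 7: remove (0,3)
Per-piece attacks for B:
  BK@(0,4): attacks (0,3) (1,4) (1,3)
B attacks (3,0): no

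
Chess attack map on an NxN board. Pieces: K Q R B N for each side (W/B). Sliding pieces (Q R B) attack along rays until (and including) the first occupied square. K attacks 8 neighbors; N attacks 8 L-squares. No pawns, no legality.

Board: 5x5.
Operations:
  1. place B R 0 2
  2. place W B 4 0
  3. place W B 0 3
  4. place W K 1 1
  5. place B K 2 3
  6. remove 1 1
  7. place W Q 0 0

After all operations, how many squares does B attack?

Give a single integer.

Op 1: place BR@(0,2)
Op 2: place WB@(4,0)
Op 3: place WB@(0,3)
Op 4: place WK@(1,1)
Op 5: place BK@(2,3)
Op 6: remove (1,1)
Op 7: place WQ@(0,0)
Per-piece attacks for B:
  BR@(0,2): attacks (0,3) (0,1) (0,0) (1,2) (2,2) (3,2) (4,2) [ray(0,1) blocked at (0,3); ray(0,-1) blocked at (0,0)]
  BK@(2,3): attacks (2,4) (2,2) (3,3) (1,3) (3,4) (3,2) (1,4) (1,2)
Union (12 distinct): (0,0) (0,1) (0,3) (1,2) (1,3) (1,4) (2,2) (2,4) (3,2) (3,3) (3,4) (4,2)

Answer: 12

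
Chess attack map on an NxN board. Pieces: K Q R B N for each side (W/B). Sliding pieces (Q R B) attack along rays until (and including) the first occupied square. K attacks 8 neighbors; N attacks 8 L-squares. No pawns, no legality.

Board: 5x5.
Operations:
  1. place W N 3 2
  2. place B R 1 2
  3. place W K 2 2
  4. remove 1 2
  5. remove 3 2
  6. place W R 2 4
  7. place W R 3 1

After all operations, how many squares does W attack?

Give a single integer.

Answer: 16

Derivation:
Op 1: place WN@(3,2)
Op 2: place BR@(1,2)
Op 3: place WK@(2,2)
Op 4: remove (1,2)
Op 5: remove (3,2)
Op 6: place WR@(2,4)
Op 7: place WR@(3,1)
Per-piece attacks for W:
  WK@(2,2): attacks (2,3) (2,1) (3,2) (1,2) (3,3) (3,1) (1,3) (1,1)
  WR@(2,4): attacks (2,3) (2,2) (3,4) (4,4) (1,4) (0,4) [ray(0,-1) blocked at (2,2)]
  WR@(3,1): attacks (3,2) (3,3) (3,4) (3,0) (4,1) (2,1) (1,1) (0,1)
Union (16 distinct): (0,1) (0,4) (1,1) (1,2) (1,3) (1,4) (2,1) (2,2) (2,3) (3,0) (3,1) (3,2) (3,3) (3,4) (4,1) (4,4)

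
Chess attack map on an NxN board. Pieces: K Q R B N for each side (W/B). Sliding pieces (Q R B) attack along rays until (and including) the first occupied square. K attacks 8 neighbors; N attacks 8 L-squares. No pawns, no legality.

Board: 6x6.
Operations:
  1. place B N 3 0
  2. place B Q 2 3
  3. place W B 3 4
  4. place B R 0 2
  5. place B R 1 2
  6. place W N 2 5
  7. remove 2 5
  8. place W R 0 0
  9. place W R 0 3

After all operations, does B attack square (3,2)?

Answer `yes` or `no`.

Op 1: place BN@(3,0)
Op 2: place BQ@(2,3)
Op 3: place WB@(3,4)
Op 4: place BR@(0,2)
Op 5: place BR@(1,2)
Op 6: place WN@(2,5)
Op 7: remove (2,5)
Op 8: place WR@(0,0)
Op 9: place WR@(0,3)
Per-piece attacks for B:
  BR@(0,2): attacks (0,3) (0,1) (0,0) (1,2) [ray(0,1) blocked at (0,3); ray(0,-1) blocked at (0,0); ray(1,0) blocked at (1,2)]
  BR@(1,2): attacks (1,3) (1,4) (1,5) (1,1) (1,0) (2,2) (3,2) (4,2) (5,2) (0,2) [ray(-1,0) blocked at (0,2)]
  BQ@(2,3): attacks (2,4) (2,5) (2,2) (2,1) (2,0) (3,3) (4,3) (5,3) (1,3) (0,3) (3,4) (3,2) (4,1) (5,0) (1,4) (0,5) (1,2) [ray(-1,0) blocked at (0,3); ray(1,1) blocked at (3,4); ray(-1,-1) blocked at (1,2)]
  BN@(3,0): attacks (4,2) (5,1) (2,2) (1,1)
B attacks (3,2): yes

Answer: yes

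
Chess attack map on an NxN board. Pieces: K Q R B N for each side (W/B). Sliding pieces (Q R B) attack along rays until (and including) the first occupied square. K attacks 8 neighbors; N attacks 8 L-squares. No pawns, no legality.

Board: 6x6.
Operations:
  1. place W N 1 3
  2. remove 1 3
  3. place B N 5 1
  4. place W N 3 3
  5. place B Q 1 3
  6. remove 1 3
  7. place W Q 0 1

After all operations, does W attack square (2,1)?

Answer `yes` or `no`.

Answer: yes

Derivation:
Op 1: place WN@(1,3)
Op 2: remove (1,3)
Op 3: place BN@(5,1)
Op 4: place WN@(3,3)
Op 5: place BQ@(1,3)
Op 6: remove (1,3)
Op 7: place WQ@(0,1)
Per-piece attacks for W:
  WQ@(0,1): attacks (0,2) (0,3) (0,4) (0,5) (0,0) (1,1) (2,1) (3,1) (4,1) (5,1) (1,2) (2,3) (3,4) (4,5) (1,0) [ray(1,0) blocked at (5,1)]
  WN@(3,3): attacks (4,5) (5,4) (2,5) (1,4) (4,1) (5,2) (2,1) (1,2)
W attacks (2,1): yes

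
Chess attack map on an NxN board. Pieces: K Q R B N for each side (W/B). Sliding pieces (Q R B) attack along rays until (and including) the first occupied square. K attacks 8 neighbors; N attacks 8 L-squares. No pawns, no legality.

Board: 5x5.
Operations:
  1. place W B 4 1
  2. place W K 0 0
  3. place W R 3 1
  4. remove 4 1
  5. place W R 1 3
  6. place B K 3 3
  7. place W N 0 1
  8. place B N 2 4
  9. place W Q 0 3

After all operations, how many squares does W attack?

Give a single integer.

Op 1: place WB@(4,1)
Op 2: place WK@(0,0)
Op 3: place WR@(3,1)
Op 4: remove (4,1)
Op 5: place WR@(1,3)
Op 6: place BK@(3,3)
Op 7: place WN@(0,1)
Op 8: place BN@(2,4)
Op 9: place WQ@(0,3)
Per-piece attacks for W:
  WK@(0,0): attacks (0,1) (1,0) (1,1)
  WN@(0,1): attacks (1,3) (2,2) (2,0)
  WQ@(0,3): attacks (0,4) (0,2) (0,1) (1,3) (1,4) (1,2) (2,1) (3,0) [ray(0,-1) blocked at (0,1); ray(1,0) blocked at (1,3)]
  WR@(1,3): attacks (1,4) (1,2) (1,1) (1,0) (2,3) (3,3) (0,3) [ray(1,0) blocked at (3,3); ray(-1,0) blocked at (0,3)]
  WR@(3,1): attacks (3,2) (3,3) (3,0) (4,1) (2,1) (1,1) (0,1) [ray(0,1) blocked at (3,3); ray(-1,0) blocked at (0,1)]
Union (17 distinct): (0,1) (0,2) (0,3) (0,4) (1,0) (1,1) (1,2) (1,3) (1,4) (2,0) (2,1) (2,2) (2,3) (3,0) (3,2) (3,3) (4,1)

Answer: 17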